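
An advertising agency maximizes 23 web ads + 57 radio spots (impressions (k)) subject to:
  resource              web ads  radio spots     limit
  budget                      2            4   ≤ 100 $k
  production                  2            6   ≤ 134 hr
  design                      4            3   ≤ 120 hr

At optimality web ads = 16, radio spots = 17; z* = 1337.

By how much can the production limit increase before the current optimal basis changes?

16

Binding constraints: budget, production. The basis is B = [[2,4],[2,6]] with det 4.
Per unit increase in production, x* moves by d = (-1, 0.5).
The basis stays optimal until web ads reaches 0; allowable increase = 16 hr.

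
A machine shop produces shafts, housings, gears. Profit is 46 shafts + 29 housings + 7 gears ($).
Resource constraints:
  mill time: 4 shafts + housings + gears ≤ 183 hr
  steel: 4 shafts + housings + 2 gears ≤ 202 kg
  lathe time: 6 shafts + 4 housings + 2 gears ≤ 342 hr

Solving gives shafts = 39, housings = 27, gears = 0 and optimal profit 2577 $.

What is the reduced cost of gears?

-8

Binding: mill time and lathe time. Non-binding: steel (19 unused).
Slack constraints have shadow price 0 (complementary slackness).
Dual feasibility on the basic columns requires 4·y_mill time + 6·y_lathe time = 46, 1·y_mill time + 4·y_lathe time = 29.
This yields shadow prices y_mill time = 1, y_lathe time = 7.
Reduced cost of gears: c₃ − yᵀa₃ = 7 − (1·1 + 7·2) = 7 − 15 = -8.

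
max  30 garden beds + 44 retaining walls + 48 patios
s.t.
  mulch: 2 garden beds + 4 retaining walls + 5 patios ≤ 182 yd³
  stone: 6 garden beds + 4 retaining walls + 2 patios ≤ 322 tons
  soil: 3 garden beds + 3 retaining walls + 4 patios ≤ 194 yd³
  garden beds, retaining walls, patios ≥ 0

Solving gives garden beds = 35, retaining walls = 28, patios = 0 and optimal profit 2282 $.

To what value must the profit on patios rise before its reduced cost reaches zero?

49

At the optimum: mulch uses 182 of 182 (binding); stone uses 322 of 322 (binding); soil uses 189 of 194 (slack = 5).
Slack constraints have shadow price 0 (complementary slackness).
The binding rows give the dual system: 2·y_mulch + 6·y_stone = 30 and 4·y_mulch + 4·y_stone = 44.
This yields shadow prices y_mulch = 9, y_stone = 2.
patios enters the basis when its profit ≥ yᵀa₃ = 9·5 + 2·2 = 49.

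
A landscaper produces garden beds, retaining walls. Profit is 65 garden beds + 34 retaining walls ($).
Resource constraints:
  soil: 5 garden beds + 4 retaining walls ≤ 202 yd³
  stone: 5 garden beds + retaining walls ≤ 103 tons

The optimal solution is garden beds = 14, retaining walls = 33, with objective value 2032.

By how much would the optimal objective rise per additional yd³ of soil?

7

Check each constraint at x*: soil 202/202 (tight); stone 103/103 (tight).
From A_Bᵀ y = c: 5·y_soil + 5·y_stone = 65; 4·y_soil + 1·y_stone = 34.
→ y_soil = 7 and y_stone = 6.
Shadow price of soil = 7.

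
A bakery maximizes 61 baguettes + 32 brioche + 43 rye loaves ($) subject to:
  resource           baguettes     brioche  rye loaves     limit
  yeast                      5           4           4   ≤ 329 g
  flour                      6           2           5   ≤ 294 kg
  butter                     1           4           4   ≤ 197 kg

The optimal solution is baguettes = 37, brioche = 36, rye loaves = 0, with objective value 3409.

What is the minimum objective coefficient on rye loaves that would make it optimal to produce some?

50

Binding: yeast and flour. Non-binding: butter (16 unused).
By complementary slackness, y = 0 for the non-binding constraint.
Dual feasibility on the basic columns requires 5·y_yeast + 6·y_flour = 61, 4·y_yeast + 2·y_flour = 32.
This yields shadow prices y_yeast = 5, y_flour = 6.
rye loaves enters the basis when its profit ≥ yᵀa₃ = 5·4 + 6·5 = 50.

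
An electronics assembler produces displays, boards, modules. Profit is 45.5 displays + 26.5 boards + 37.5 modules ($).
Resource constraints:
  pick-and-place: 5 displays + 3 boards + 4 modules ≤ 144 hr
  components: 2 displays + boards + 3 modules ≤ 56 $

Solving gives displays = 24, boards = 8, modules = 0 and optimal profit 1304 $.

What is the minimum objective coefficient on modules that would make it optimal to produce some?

42

Check each constraint at x*: pick-and-place 144/144 (tight); components 56/56 (tight).
Dual feasibility on the basic columns requires 5·y_pick-and-place + 2·y_components = 45.5, 3·y_pick-and-place + 1·y_components = 26.5.
→ y_pick-and-place = 7.5 and y_components = 4.
modules enters the basis when its profit ≥ yᵀa₃ = 7.5·4 + 4·3 = 42.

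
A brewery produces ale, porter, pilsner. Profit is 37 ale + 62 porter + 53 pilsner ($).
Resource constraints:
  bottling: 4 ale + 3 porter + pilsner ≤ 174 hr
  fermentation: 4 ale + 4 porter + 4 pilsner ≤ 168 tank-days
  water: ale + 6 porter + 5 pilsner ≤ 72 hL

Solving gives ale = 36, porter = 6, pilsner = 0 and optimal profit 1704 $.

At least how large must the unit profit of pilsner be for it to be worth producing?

Binding: fermentation and water. Non-binding: bottling (12 unused).
Slack constraints have shadow price 0 (complementary slackness).
The binding rows give the dual system: 4·y_fermentation + 1·y_water = 37 and 4·y_fermentation + 6·y_water = 62.
Solving: y_fermentation = 8, y_water = 5.
pilsner enters the basis when its profit ≥ yᵀa₃ = 8·4 + 5·5 = 57.

57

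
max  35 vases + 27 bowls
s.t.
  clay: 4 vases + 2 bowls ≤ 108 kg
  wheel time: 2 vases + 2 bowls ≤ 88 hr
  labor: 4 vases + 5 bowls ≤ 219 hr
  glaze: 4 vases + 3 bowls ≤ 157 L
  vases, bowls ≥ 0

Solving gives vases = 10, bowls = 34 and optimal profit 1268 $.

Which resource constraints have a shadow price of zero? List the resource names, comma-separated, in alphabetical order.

glaze, labor

clay: 108/108 (binding)
wheel time: 88/88 (binding)
labor: 210/219 (slack 9)
glaze: 142/157 (slack 15)
By complementary slackness, a constraint with positive slack has shadow price 0 → glaze, labor.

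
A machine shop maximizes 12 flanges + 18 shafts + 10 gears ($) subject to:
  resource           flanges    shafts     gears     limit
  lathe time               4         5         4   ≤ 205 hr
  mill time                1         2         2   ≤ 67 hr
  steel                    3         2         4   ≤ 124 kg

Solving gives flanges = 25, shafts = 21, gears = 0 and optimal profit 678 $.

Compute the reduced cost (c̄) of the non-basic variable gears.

-6

Binding: lathe time and mill time. Non-binding: steel (7 unused).
By complementary slackness, y = 0 for the non-binding constraint.
Dual feasibility on the basic columns requires 4·y_lathe time + 1·y_mill time = 12, 5·y_lathe time + 2·y_mill time = 18.
→ y_lathe time = 2 and y_mill time = 4.
Reduced cost of gears: c₃ − yᵀa₃ = 10 − (2·4 + 4·2) = 10 − 16 = -6.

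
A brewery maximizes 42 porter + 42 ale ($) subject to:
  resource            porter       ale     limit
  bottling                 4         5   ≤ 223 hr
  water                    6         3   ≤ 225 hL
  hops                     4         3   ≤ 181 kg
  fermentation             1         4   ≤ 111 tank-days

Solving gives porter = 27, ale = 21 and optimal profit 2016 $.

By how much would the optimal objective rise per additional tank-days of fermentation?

6

Binding: water and fermentation. Non-binding: bottling (10 unused), hops (10 unused).
Since bottling, hops are not tight, their duals are 0.
From A_Bᵀ y = c: 6·y_water + 1·y_fermentation = 42; 3·y_water + 4·y_fermentation = 42.
→ y_water = 6 and y_fermentation = 6.
Shadow price of fermentation = 6.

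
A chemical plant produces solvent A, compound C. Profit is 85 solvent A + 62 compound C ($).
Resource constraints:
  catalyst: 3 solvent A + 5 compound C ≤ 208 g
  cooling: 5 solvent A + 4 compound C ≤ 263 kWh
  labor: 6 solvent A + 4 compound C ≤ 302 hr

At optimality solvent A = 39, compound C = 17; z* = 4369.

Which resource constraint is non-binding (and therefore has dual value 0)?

catalyst: 202/208 (slack 6)
cooling: 263/263 (binding)
labor: 302/302 (binding)
By complementary slackness, a constraint with positive slack has shadow price 0 → catalyst.

catalyst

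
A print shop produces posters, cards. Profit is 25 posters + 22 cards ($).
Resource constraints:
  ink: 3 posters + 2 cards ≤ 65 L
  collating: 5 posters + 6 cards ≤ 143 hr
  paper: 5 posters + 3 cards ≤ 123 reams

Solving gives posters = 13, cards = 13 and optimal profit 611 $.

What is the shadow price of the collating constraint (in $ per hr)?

2

Check each constraint at x*: ink 65/65 (tight); collating 143/143 (tight); paper 104/123 (slack 19).
Since paper is not tight, its dual is 0.
The binding rows give the dual system: 3·y_ink + 5·y_collating = 25 and 2·y_ink + 6·y_collating = 22.
Solving: y_ink = 5, y_collating = 2.
Shadow price of collating = 2.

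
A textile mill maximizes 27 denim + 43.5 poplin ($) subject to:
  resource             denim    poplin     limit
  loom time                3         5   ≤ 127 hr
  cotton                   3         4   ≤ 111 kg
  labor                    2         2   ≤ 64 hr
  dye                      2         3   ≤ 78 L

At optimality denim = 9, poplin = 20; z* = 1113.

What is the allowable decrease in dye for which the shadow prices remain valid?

Binding constraints: loom time, dye. The basis is B = [[3,5],[2,3]] with det -1.
Per unit decrease in dye, x* moves by d = (-5, 3).
The basis stays optimal until denim reaches 0; allowable decrease = 1.8 L.

1.8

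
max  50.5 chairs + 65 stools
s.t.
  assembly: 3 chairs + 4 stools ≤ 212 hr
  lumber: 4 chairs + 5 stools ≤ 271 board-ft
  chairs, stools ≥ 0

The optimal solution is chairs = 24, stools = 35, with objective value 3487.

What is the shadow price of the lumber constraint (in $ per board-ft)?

Check each constraint at x*: assembly 212/212 (tight); lumber 271/271 (tight).
The binding rows give the dual system: 3·y_assembly + 4·y_lumber = 50.5 and 4·y_assembly + 5·y_lumber = 65.
Solving: y_assembly = 7.5, y_lumber = 7.
Shadow price of lumber = 7.

7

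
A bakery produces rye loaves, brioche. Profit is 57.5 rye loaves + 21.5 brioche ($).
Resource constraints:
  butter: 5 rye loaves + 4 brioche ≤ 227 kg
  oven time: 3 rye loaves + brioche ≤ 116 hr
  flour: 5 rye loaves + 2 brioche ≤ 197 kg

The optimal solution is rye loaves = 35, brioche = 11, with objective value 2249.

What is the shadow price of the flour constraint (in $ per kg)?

7

Binding: oven time and flour. Non-binding: butter (8 unused).
Slack constraints have shadow price 0 (complementary slackness).
From A_Bᵀ y = c: 3·y_oven time + 5·y_flour = 57.5; 1·y_oven time + 2·y_flour = 21.5.
Solving: y_oven time = 7.5, y_flour = 7.
Shadow price of flour = 7.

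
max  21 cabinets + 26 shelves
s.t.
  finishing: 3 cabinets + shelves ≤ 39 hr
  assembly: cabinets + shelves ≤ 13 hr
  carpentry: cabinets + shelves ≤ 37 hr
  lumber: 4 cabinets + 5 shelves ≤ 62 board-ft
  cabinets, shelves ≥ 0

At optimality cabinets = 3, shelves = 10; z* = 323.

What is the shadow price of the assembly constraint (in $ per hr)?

1

Binding: assembly and lumber. Non-binding: finishing (20 unused), carpentry (24 unused).
By complementary slackness, y = 0 for the non-binding constraints.
From A_Bᵀ y = c: 1·y_assembly + 4·y_lumber = 21; 1·y_assembly + 5·y_lumber = 26.
→ y_assembly = 1 and y_lumber = 5.
Shadow price of assembly = 1.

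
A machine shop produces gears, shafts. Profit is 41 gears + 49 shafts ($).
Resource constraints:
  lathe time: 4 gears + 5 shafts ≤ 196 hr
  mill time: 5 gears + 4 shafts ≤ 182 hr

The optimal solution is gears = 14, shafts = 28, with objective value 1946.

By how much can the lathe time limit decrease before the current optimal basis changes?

50.4

Binding constraints: lathe time, mill time. The basis is B = [[4,5],[5,4]] with det -9.
Per unit decrease in lathe time, x* moves by d = (0.4444, -0.5556).
The basis stays optimal until shafts reaches 0; allowable decrease = 50.4 hr.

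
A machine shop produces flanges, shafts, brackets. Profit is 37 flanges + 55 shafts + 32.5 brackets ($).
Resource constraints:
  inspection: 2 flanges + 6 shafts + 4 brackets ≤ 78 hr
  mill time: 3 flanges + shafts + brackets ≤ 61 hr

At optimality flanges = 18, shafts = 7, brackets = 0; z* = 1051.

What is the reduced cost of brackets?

-6.5

At the optimum: inspection uses 78 of 78 (binding); mill time uses 61 of 61 (binding).
From A_Bᵀ y = c: 2·y_inspection + 3·y_mill time = 37; 6·y_inspection + 1·y_mill time = 55.
Solving: y_inspection = 8, y_mill time = 7.
Reduced cost of brackets: c₃ − yᵀa₃ = 32.5 − (8·4 + 7·1) = 32.5 − 39 = -6.5.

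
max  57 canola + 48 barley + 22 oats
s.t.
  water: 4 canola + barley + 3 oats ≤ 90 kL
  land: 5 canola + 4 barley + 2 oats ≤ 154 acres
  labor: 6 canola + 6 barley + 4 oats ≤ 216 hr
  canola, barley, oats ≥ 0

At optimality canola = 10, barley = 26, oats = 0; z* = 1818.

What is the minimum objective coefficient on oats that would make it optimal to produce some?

At the optimum: water uses 66 of 90 (slack = 24); land uses 154 of 154 (binding); labor uses 216 of 216 (binding).
By complementary slackness, y = 0 for the non-binding constraint.
Dual feasibility on the basic columns requires 5·y_land + 6·y_labor = 57, 4·y_land + 6·y_labor = 48.
This yields shadow prices y_land = 9, y_labor = 2.
oats enters the basis when its profit ≥ yᵀa₃ = 9·2 + 2·4 = 26.

26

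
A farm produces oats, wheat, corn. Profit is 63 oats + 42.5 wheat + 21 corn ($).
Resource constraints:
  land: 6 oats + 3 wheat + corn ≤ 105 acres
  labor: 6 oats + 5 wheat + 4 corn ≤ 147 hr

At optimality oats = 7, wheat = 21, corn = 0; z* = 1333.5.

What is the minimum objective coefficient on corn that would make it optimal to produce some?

27

Check each constraint at x*: land 105/105 (tight); labor 147/147 (tight).
From A_Bᵀ y = c: 6·y_land + 6·y_labor = 63; 3·y_land + 5·y_labor = 42.5.
This yields shadow prices y_land = 5, y_labor = 5.5.
corn enters the basis when its profit ≥ yᵀa₃ = 5·1 + 5.5·4 = 27.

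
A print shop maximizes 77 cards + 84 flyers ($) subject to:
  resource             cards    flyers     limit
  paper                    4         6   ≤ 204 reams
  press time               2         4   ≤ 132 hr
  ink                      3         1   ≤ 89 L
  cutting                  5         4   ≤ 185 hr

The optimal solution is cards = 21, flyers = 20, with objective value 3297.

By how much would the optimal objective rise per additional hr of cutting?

Binding: paper and cutting. Non-binding: press time (10 unused), ink (6 unused).
Slack constraints have shadow price 0 (complementary slackness).
From A_Bᵀ y = c: 4·y_paper + 5·y_cutting = 77; 6·y_paper + 4·y_cutting = 84.
→ y_paper = 8 and y_cutting = 9.
Shadow price of cutting = 9.

9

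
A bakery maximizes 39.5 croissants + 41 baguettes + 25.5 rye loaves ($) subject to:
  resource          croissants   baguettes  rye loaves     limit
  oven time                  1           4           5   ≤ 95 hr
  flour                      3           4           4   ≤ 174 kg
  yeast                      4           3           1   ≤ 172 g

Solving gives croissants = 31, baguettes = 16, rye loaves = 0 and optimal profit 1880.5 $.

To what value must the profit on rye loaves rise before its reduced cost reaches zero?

26.5

Check each constraint at x*: oven time 95/95 (tight); flour 157/174 (slack 17); yeast 172/172 (tight).
Since flour is not tight, its dual is 0.
Dual feasibility on the basic columns requires 1·y_oven time + 4·y_yeast = 39.5, 4·y_oven time + 3·y_yeast = 41.
Solving: y_oven time = 3.5, y_yeast = 9.
rye loaves enters the basis when its profit ≥ yᵀa₃ = 3.5·5 + 9·1 = 26.5.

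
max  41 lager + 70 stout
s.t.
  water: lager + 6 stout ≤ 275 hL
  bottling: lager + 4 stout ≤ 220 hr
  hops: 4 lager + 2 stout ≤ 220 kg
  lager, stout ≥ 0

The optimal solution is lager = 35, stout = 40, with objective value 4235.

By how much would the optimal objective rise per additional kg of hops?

8

Check each constraint at x*: water 275/275 (tight); bottling 195/220 (slack 25); hops 220/220 (tight).
Slack constraints have shadow price 0 (complementary slackness).
The binding rows give the dual system: 1·y_water + 4·y_hops = 41 and 6·y_water + 2·y_hops = 70.
Solving: y_water = 9, y_hops = 8.
Shadow price of hops = 8.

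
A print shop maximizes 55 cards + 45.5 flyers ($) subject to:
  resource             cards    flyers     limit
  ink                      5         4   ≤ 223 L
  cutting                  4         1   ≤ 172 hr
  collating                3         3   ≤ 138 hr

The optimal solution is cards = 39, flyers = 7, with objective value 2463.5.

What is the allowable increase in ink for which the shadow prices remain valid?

Binding constraints: ink, collating. The basis is B = [[5,4],[3,3]] with det 3.
Per unit increase in ink, x* moves by d = (1, -1).
The basis stays optimal until cutting becomes binding; allowable increase = 3 L.

3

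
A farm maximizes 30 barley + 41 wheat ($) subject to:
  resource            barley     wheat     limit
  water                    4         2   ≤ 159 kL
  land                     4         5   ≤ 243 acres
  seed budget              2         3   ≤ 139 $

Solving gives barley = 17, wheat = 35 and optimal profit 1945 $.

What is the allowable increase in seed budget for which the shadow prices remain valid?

Binding constraints: land, seed budget. The basis is B = [[4,5],[2,3]] with det 2.
Per unit increase in seed budget, x* moves by d = (-2.5, 2).
The basis stays optimal until barley reaches 0; allowable increase = 6.8 $.

6.8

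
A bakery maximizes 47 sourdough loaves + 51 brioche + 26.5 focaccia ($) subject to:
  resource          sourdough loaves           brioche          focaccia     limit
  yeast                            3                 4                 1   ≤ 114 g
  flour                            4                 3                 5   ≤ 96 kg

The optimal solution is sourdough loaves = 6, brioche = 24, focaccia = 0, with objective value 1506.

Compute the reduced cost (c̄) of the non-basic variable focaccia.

Both yeast and flour are binding at x*.
Dual feasibility on the basic columns requires 3·y_yeast + 4·y_flour = 47, 4·y_yeast + 3·y_flour = 51.
→ y_yeast = 9 and y_flour = 5.
Reduced cost of focaccia: c₃ − yᵀa₃ = 26.5 − (9·1 + 5·5) = 26.5 − 34 = -7.5.

-7.5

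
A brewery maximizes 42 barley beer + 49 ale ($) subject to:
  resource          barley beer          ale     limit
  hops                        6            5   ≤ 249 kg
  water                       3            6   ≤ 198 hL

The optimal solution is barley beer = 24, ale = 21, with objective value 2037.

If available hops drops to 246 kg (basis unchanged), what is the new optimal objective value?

2022

Both hops and water are binding at x*.
Dual feasibility on the basic columns requires 6·y_hops + 3·y_water = 42, 5·y_hops + 6·y_water = 49.
Solving: y_hops = 5, y_water = 4.
Δz = y_hops·Δb = 5 × (-3) = -15, so new z* = 2037 − 15 = 2022.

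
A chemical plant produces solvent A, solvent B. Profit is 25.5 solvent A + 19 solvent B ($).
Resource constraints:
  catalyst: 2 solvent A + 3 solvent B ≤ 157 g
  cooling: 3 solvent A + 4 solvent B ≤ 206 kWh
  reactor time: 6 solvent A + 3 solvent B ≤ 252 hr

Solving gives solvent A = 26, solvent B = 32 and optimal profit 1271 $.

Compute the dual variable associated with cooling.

2.5

Binding: cooling and reactor time. Non-binding: catalyst (9 unused).
By complementary slackness, y = 0 for the non-binding constraint.
Dual feasibility on the basic columns requires 3·y_cooling + 6·y_reactor time = 25.5, 4·y_cooling + 3·y_reactor time = 19.
→ y_cooling = 2.5 and y_reactor time = 3.
Shadow price of cooling = 2.5.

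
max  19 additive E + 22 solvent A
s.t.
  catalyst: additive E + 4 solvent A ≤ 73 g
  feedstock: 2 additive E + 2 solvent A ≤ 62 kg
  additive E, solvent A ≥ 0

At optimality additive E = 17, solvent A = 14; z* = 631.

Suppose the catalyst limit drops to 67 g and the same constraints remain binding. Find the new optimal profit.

625

Check each constraint at x*: catalyst 73/73 (tight); feedstock 62/62 (tight).
The binding rows give the dual system: 1·y_catalyst + 2·y_feedstock = 19 and 4·y_catalyst + 2·y_feedstock = 22.
This yields shadow prices y_catalyst = 1, y_feedstock = 9.
Δz = y_catalyst·Δb = 1 × (-6) = -6, so new z* = 631 − 6 = 625.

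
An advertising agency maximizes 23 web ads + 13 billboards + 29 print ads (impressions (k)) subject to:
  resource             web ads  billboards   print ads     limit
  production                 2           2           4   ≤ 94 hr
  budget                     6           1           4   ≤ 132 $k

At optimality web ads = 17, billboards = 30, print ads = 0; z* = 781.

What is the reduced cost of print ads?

Check each constraint at x*: production 94/94 (tight); budget 132/132 (tight).
Dual feasibility on the basic columns requires 2·y_production + 6·y_budget = 23, 2·y_production + 1·y_budget = 13.
This yields shadow prices y_production = 5.5, y_budget = 2.
Reduced cost of print ads: c₃ − yᵀa₃ = 29 − (5.5·4 + 2·4) = 29 − 30 = -1.

-1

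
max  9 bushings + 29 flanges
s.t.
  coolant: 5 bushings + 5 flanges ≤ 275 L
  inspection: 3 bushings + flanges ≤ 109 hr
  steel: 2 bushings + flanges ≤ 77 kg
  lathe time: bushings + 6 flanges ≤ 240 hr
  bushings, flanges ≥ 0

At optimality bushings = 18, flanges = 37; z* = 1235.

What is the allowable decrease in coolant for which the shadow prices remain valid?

Binding constraints: coolant, lathe time. The basis is B = [[5,5],[1,6]] with det 25.
Per unit decrease in coolant, x* moves by d = (-0.24, 0.04).
The basis stays optimal until bushings reaches 0; allowable decrease = 75 L.

75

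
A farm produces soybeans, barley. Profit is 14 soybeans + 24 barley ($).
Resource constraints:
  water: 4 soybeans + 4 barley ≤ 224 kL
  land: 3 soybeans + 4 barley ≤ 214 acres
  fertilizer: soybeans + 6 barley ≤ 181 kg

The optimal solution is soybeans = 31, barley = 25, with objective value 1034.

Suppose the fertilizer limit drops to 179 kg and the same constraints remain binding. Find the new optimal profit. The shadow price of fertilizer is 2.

Δb = -2, so new z* = 1034 + (2)·(-2) = 1034 − 4 = 1030.

1030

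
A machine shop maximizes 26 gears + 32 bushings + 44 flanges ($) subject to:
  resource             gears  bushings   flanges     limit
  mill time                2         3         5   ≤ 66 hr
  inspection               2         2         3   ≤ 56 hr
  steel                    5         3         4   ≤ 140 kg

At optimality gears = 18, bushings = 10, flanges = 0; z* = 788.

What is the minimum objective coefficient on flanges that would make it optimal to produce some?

Check each constraint at x*: mill time 66/66 (tight); inspection 56/56 (tight); steel 120/140 (slack 20).
By complementary slackness, y = 0 for the non-binding constraint.
From A_Bᵀ y = c: 2·y_mill time + 2·y_inspection = 26; 3·y_mill time + 2·y_inspection = 32.
→ y_mill time = 6 and y_inspection = 7.
flanges enters the basis when its profit ≥ yᵀa₃ = 6·5 + 7·3 = 51.

51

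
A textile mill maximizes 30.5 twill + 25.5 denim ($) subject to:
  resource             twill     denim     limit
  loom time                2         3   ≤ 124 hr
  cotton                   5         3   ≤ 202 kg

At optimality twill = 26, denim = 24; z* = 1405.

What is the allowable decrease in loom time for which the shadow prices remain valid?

43.2

Binding constraints: loom time, cotton. The basis is B = [[2,3],[5,3]] with det -9.
Per unit decrease in loom time, x* moves by d = (0.3333, -0.5556).
The basis stays optimal until denim reaches 0; allowable decrease = 43.2 hr.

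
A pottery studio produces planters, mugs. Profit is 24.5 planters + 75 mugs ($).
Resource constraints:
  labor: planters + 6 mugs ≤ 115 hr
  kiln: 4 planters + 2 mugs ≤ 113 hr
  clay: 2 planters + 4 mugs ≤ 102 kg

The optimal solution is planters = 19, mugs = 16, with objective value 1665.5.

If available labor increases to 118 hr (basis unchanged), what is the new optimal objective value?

1685

Check each constraint at x*: labor 115/115 (tight); kiln 108/113 (slack 5); clay 102/102 (tight).
Slack constraints have shadow price 0 (complementary slackness).
The binding rows give the dual system: 1·y_labor + 2·y_clay = 24.5 and 6·y_labor + 4·y_clay = 75.
This yields shadow prices y_labor = 6.5, y_clay = 9.
Δz = y_labor·Δb = 6.5 × (3) = 19.5, so new z* = 1665.5 + 19.5 = 1685.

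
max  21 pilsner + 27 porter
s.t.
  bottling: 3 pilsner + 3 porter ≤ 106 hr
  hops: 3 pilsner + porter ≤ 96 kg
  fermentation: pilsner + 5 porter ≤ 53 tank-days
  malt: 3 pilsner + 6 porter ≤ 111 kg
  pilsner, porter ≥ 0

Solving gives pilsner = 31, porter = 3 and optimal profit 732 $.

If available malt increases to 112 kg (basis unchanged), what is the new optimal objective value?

At the optimum: bottling uses 102 of 106 (slack = 4); hops uses 96 of 96 (binding); fermentation uses 46 of 53 (slack = 7); malt uses 111 of 111 (binding).
Since bottling, fermentation are not tight, their duals are 0.
The binding rows give the dual system: 3·y_hops + 3·y_malt = 21 and 1·y_hops + 6·y_malt = 27.
Solving: y_hops = 3, y_malt = 4.
Δz = y_malt·Δb = 4 × (1) = 4, so new z* = 732 + 4 = 736.

736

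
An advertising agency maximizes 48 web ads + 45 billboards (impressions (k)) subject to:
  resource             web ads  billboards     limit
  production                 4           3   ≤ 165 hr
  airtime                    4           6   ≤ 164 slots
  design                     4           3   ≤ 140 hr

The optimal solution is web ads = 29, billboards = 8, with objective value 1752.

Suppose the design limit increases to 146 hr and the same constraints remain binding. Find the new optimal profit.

1806

Check each constraint at x*: production 140/165 (slack 25); airtime 164/164 (tight); design 140/140 (tight).
Slack constraints have shadow price 0 (complementary slackness).
The binding rows give the dual system: 4·y_airtime + 4·y_design = 48 and 6·y_airtime + 3·y_design = 45.
Solving: y_airtime = 3, y_design = 9.
Δz = y_design·Δb = 9 × (6) = 54, so new z* = 1752 + 54 = 1806.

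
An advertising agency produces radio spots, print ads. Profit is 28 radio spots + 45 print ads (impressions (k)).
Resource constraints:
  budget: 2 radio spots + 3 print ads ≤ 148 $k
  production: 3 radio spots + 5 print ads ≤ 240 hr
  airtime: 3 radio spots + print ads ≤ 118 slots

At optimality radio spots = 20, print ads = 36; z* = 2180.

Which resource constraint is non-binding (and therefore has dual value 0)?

airtime

budget: 148/148 (binding)
production: 240/240 (binding)
airtime: 96/118 (slack 22)
By complementary slackness, a constraint with positive slack has shadow price 0 → airtime.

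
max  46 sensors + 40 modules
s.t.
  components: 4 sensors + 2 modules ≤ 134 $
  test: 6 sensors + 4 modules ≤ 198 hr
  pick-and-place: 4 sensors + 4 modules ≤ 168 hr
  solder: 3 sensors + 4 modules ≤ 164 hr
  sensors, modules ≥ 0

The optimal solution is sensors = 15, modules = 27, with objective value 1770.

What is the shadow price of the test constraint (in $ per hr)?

At the optimum: components uses 114 of 134 (slack = 20); test uses 198 of 198 (binding); pick-and-place uses 168 of 168 (binding); solder uses 153 of 164 (slack = 11).
Slack constraints have shadow price 0 (complementary slackness).
The binding rows give the dual system: 6·y_test + 4·y_pick-and-place = 46 and 4·y_test + 4·y_pick-and-place = 40.
This yields shadow prices y_test = 3, y_pick-and-place = 7.
Shadow price of test = 3.

3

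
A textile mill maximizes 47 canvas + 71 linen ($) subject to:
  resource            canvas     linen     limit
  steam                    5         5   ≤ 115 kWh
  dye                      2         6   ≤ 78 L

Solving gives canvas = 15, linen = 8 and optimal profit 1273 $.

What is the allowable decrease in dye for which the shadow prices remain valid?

Binding constraints: steam, dye. The basis is B = [[5,5],[2,6]] with det 20.
Per unit decrease in dye, x* moves by d = (0.25, -0.25).
The basis stays optimal until linen reaches 0; allowable decrease = 32 L.

32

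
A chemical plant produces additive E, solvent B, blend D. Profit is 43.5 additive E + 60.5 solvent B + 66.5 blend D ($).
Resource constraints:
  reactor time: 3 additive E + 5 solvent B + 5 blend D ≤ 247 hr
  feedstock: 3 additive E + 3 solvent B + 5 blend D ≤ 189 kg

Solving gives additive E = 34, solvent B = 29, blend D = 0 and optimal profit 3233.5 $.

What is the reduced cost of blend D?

At the optimum: reactor time uses 247 of 247 (binding); feedstock uses 189 of 189 (binding).
The binding rows give the dual system: 3·y_reactor time + 3·y_feedstock = 43.5 and 5·y_reactor time + 3·y_feedstock = 60.5.
→ y_reactor time = 8.5 and y_feedstock = 6.
Reduced cost of blend D: c₃ − yᵀa₃ = 66.5 − (8.5·5 + 6·5) = 66.5 − 72.5 = -6.

-6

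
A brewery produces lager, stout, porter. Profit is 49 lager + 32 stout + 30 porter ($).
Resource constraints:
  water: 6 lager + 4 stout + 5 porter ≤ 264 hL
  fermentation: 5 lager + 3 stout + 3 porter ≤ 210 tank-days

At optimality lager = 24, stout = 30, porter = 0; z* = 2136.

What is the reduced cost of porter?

Check each constraint at x*: water 264/264 (tight); fermentation 210/210 (tight).
Dual feasibility on the basic columns requires 6·y_water + 5·y_fermentation = 49, 4·y_water + 3·y_fermentation = 32.
Solving: y_water = 6.5, y_fermentation = 2.
Reduced cost of porter: c₃ − yᵀa₃ = 30 − (6.5·5 + 2·3) = 30 − 38.5 = -8.5.

-8.5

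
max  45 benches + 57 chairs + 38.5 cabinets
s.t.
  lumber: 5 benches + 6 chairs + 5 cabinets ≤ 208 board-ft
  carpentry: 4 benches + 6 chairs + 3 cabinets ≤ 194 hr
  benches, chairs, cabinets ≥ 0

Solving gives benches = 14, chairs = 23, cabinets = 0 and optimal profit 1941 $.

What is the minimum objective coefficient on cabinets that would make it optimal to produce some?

42.5

At the optimum: lumber uses 208 of 208 (binding); carpentry uses 194 of 194 (binding).
From A_Bᵀ y = c: 5·y_lumber + 4·y_carpentry = 45; 6·y_lumber + 6·y_carpentry = 57.
This yields shadow prices y_lumber = 7, y_carpentry = 2.5.
cabinets enters the basis when its profit ≥ yᵀa₃ = 7·5 + 2.5·3 = 42.5.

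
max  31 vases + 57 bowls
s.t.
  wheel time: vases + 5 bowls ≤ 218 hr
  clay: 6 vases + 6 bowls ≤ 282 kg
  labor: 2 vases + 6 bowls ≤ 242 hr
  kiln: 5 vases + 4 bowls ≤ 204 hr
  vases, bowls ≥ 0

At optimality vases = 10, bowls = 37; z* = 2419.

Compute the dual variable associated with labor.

Check each constraint at x*: wheel time 195/218 (slack 23); clay 282/282 (tight); labor 242/242 (tight); kiln 198/204 (slack 6).
Slack constraints have shadow price 0 (complementary slackness).
From A_Bᵀ y = c: 6·y_clay + 2·y_labor = 31; 6·y_clay + 6·y_labor = 57.
→ y_clay = 3 and y_labor = 6.5.
Shadow price of labor = 6.5.

6.5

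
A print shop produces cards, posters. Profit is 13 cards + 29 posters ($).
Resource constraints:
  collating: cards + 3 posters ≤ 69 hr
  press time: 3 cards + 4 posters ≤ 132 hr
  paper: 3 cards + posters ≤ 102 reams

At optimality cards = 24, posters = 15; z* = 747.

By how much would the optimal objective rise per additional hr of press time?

2

At the optimum: collating uses 69 of 69 (binding); press time uses 132 of 132 (binding); paper uses 87 of 102 (slack = 15).
By complementary slackness, y = 0 for the non-binding constraint.
Dual feasibility on the basic columns requires 1·y_collating + 3·y_press time = 13, 3·y_collating + 4·y_press time = 29.
→ y_collating = 7 and y_press time = 2.
Shadow price of press time = 2.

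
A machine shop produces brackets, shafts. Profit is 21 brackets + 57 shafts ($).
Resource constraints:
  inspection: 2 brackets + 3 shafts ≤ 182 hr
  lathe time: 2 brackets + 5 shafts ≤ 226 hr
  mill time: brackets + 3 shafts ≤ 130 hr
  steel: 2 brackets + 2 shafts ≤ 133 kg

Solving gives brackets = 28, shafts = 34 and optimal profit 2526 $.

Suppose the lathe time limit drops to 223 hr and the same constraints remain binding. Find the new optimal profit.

Binding: lathe time and mill time. Non-binding: inspection (24 unused), steel (9 unused).
Since inspection, steel are not tight, their duals are 0.
Dual feasibility on the basic columns requires 2·y_lathe time + 1·y_mill time = 21, 5·y_lathe time + 3·y_mill time = 57.
Solving: y_lathe time = 6, y_mill time = 9.
Δz = y_lathe time·Δb = 6 × (-3) = -18, so new z* = 2526 − 18 = 2508.

2508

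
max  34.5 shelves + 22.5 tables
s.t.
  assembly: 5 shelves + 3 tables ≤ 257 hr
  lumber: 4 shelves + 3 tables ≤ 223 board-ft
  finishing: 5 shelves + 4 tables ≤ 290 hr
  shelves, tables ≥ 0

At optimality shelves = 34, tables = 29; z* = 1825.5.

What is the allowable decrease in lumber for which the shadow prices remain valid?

17.4

Binding constraints: assembly, lumber. The basis is B = [[5,3],[4,3]] with det 3.
Per unit decrease in lumber, x* moves by d = (1, -1.6667).
The basis stays optimal until tables reaches 0; allowable decrease = 17.4 board-ft.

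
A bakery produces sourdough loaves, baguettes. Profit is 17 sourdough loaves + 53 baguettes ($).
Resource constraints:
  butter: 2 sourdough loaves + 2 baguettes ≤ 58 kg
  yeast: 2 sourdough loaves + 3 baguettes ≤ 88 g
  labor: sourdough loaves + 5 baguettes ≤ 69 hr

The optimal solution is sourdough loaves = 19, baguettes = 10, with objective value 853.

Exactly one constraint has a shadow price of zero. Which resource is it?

butter: 58/58 (binding)
yeast: 68/88 (slack 20)
labor: 69/69 (binding)
By complementary slackness, a constraint with positive slack has shadow price 0 → yeast.

yeast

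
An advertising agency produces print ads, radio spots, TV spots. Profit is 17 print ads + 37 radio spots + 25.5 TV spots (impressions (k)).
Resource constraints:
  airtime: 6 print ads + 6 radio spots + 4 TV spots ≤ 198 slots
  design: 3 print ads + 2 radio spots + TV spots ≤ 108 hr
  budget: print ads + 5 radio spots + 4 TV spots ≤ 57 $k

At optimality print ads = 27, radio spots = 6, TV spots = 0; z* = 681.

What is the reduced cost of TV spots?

-2.5

Binding: airtime and budget. Non-binding: design (15 unused).
Since design is not tight, its dual is 0.
From A_Bᵀ y = c: 6·y_airtime + 1·y_budget = 17; 6·y_airtime + 5·y_budget = 37.
Solving: y_airtime = 2, y_budget = 5.
Reduced cost of TV spots: c₃ − yᵀa₃ = 25.5 − (2·4 + 5·4) = 25.5 − 28 = -2.5.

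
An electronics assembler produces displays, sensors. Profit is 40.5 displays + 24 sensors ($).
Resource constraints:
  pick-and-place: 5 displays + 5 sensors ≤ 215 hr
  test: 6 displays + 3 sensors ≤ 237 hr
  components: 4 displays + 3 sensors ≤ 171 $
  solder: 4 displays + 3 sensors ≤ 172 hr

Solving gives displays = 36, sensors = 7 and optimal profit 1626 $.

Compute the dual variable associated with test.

5.5

Binding: pick-and-place and test. Non-binding: components (6 unused), solder (7 unused).
By complementary slackness, y = 0 for the non-binding constraints.
The binding rows give the dual system: 5·y_pick-and-place + 6·y_test = 40.5 and 5·y_pick-and-place + 3·y_test = 24.
→ y_pick-and-place = 1.5 and y_test = 5.5.
Shadow price of test = 5.5.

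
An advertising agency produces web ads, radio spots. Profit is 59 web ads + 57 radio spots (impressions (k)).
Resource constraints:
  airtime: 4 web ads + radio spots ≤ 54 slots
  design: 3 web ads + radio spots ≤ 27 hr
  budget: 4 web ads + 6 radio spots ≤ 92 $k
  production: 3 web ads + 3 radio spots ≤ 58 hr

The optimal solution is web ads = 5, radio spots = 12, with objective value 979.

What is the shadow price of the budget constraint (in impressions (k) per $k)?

8

Binding: design and budget. Non-binding: airtime (22 unused), production (7 unused).
Slack constraints have shadow price 0 (complementary slackness).
The binding rows give the dual system: 3·y_design + 4·y_budget = 59 and 1·y_design + 6·y_budget = 57.
→ y_design = 9 and y_budget = 8.
Shadow price of budget = 8.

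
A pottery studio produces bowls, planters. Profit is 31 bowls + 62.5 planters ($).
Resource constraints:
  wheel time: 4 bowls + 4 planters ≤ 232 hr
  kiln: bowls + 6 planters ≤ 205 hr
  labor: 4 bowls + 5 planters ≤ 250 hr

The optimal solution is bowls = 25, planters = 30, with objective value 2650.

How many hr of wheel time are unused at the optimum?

12

wheel time used = 4·25 + 4·30 = 220; slack = 232 − 220 = 12.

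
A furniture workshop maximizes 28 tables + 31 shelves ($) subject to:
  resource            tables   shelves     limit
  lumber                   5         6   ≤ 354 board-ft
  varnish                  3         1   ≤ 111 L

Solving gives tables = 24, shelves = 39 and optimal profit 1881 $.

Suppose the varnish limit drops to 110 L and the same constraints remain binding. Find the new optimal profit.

1880

At the optimum: lumber uses 354 of 354 (binding); varnish uses 111 of 111 (binding).
The binding rows give the dual system: 5·y_lumber + 3·y_varnish = 28 and 6·y_lumber + 1·y_varnish = 31.
This yields shadow prices y_lumber = 5, y_varnish = 1.
Δz = y_varnish·Δb = 1 × (-1) = -1, so new z* = 1881 − 1 = 1880.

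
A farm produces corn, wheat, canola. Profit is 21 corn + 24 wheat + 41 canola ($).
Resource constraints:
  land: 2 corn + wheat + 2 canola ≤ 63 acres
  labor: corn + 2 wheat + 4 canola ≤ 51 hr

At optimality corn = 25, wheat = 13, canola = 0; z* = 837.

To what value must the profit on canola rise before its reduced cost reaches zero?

48

Both land and labor are binding at x*.
The binding rows give the dual system: 2·y_land + 1·y_labor = 21 and 1·y_land + 2·y_labor = 24.
→ y_land = 6 and y_labor = 9.
canola enters the basis when its profit ≥ yᵀa₃ = 6·2 + 9·4 = 48.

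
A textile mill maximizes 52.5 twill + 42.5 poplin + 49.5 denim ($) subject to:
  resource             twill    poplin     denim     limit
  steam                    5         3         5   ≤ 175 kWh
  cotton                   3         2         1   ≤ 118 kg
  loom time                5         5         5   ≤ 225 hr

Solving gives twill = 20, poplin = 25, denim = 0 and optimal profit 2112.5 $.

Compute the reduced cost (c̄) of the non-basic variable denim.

Binding: steam and loom time. Non-binding: cotton (8 unused).
Slack constraints have shadow price 0 (complementary slackness).
From A_Bᵀ y = c: 5·y_steam + 5·y_loom time = 52.5; 3·y_steam + 5·y_loom time = 42.5.
Solving: y_steam = 5, y_loom time = 5.5.
Reduced cost of denim: c₃ − yᵀa₃ = 49.5 − (5·5 + 5.5·5) = 49.5 − 52.5 = -3.

-3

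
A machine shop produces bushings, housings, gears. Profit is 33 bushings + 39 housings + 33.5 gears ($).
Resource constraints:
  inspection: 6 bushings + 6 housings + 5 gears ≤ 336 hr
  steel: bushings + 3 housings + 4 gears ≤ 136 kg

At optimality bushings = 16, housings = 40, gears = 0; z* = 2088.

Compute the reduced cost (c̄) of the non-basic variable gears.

Both inspection and steel are binding at x*.
Dual feasibility on the basic columns requires 6·y_inspection + 1·y_steel = 33, 6·y_inspection + 3·y_steel = 39.
→ y_inspection = 5 and y_steel = 3.
Reduced cost of gears: c₃ − yᵀa₃ = 33.5 − (5·5 + 3·4) = 33.5 − 37 = -3.5.

-3.5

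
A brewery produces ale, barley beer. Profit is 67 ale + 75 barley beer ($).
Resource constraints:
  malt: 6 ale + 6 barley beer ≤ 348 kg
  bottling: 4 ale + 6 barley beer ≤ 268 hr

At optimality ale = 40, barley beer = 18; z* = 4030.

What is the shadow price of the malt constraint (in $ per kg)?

Both malt and bottling are binding at x*.
From A_Bᵀ y = c: 6·y_malt + 4·y_bottling = 67; 6·y_malt + 6·y_bottling = 75.
Solving: y_malt = 8.5, y_bottling = 4.
Shadow price of malt = 8.5.

8.5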